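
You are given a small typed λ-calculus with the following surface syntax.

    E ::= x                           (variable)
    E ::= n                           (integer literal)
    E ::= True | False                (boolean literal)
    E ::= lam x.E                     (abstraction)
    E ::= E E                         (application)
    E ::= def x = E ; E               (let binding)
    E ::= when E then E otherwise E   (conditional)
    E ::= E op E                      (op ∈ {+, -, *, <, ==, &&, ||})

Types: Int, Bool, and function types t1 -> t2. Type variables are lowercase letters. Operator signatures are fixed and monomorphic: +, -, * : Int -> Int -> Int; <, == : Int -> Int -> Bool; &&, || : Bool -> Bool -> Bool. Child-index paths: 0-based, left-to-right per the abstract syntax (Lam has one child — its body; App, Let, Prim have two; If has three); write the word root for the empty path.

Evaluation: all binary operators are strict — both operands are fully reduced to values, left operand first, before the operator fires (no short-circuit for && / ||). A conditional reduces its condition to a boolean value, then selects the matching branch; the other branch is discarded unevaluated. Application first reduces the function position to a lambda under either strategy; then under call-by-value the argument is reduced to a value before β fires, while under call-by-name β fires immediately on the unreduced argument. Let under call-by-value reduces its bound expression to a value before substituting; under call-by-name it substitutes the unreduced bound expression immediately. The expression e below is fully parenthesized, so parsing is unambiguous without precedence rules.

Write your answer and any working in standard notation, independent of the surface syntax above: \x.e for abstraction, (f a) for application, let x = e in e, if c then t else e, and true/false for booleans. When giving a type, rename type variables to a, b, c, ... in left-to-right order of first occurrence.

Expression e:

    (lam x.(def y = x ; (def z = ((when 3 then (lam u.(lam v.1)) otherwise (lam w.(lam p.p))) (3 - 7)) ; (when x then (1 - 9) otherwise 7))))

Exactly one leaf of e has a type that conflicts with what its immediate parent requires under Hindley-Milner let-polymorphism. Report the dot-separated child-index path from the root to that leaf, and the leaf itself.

Working:
x : a
let y : a
  unify Int ~ Bool
  FAIL: mismatch Int ~ Bool

Answer: 0.1.0.0.0 : 3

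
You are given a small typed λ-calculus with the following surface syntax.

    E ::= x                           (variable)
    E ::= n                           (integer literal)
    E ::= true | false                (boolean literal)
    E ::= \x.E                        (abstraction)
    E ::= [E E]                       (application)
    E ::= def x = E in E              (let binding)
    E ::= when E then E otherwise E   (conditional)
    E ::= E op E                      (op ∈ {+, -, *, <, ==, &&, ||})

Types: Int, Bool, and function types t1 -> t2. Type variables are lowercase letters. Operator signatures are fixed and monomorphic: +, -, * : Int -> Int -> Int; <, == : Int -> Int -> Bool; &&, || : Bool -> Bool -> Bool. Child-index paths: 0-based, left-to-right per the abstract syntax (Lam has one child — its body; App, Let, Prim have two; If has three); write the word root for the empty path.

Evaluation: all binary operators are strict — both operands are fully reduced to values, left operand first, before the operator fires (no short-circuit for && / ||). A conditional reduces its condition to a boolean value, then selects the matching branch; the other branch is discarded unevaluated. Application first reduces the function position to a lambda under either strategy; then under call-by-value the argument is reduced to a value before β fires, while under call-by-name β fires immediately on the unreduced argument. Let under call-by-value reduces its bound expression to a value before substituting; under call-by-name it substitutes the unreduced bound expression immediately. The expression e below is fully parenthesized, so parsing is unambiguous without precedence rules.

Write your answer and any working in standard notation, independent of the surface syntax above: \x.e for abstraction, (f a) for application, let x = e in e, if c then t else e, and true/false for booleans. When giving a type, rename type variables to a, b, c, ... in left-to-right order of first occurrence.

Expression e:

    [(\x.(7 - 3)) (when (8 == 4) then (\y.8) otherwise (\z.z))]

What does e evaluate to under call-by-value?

Answer: 4

Working:
step 0: ((\x.(7 - 3)) (if (8 == 4) then (\y.8) else (\z.z)))
step 1: [delta@1.0] ((\x.(7 - 3)) (if false then (\y.8) else (\z.z)))
step 2: [if@1] ((\x.(7 - 3)) (\z.z))
step 3: [beta@root] (7 - 3)
step 4: [delta@root] 4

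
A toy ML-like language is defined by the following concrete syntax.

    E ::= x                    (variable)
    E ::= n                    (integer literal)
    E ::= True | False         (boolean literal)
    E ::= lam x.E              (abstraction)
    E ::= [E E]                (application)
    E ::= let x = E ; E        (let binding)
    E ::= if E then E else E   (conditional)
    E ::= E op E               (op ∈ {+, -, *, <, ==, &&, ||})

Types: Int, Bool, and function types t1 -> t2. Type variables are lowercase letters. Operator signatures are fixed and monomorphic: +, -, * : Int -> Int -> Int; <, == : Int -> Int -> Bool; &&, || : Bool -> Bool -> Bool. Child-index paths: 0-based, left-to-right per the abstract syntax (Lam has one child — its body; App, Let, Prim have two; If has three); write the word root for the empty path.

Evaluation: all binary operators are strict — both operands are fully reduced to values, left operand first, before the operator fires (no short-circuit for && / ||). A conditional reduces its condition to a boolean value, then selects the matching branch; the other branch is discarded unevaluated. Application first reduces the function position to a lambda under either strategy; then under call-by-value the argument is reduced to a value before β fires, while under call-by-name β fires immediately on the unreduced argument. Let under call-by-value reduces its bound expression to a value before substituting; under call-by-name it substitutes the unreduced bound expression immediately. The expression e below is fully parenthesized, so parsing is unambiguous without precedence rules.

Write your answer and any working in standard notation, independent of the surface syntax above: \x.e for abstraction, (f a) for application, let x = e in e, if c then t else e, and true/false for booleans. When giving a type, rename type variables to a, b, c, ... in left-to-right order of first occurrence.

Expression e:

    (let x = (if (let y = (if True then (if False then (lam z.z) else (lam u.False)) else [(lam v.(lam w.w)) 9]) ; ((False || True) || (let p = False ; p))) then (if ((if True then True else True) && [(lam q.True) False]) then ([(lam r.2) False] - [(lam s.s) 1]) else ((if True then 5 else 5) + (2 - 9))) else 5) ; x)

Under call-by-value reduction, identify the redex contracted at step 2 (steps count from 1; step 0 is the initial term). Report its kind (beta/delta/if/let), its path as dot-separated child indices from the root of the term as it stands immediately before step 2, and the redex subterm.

Working:
step 0: (let x = (if (let y = (if true then (if false then (\z.z) else (\u.false)) else ((\v.(\w.w)) 9)) in ((false || true) || (let p = false in p))) then (if ((if true then true else true) && ((\q.true) false)) then (((\r.2) false) - ((\s.s) 1)) else ((if true then 5 else 5) + (2 - 9))) else 5) in x)
step 1: [if@0.0.0] (let x = (if (let y = (if false then (\z.z) else (\u.false)) in ((false || true) || (let p = false in p))) then (if ((if true then true else true) && ((\q.true) false)) then (((\r.2) false) - ((\s.s) 1)) else ((if true then 5 else 5) + (2 - 9))) else 5) in x)
step 2: [if@0.0.0] (let x = (if (let y = (\u.false) in ((false || true) || (let p = false in p))) then (if ((if true then true else true) && ((\q.true) false)) then (((\r.2) false) - ((\s.s) 1)) else ((if true then 5 else 5) + (2 - 9))) else 5) in x)

Answer: if at 0.0.0 : (if false then (\z.z) else (\u.false))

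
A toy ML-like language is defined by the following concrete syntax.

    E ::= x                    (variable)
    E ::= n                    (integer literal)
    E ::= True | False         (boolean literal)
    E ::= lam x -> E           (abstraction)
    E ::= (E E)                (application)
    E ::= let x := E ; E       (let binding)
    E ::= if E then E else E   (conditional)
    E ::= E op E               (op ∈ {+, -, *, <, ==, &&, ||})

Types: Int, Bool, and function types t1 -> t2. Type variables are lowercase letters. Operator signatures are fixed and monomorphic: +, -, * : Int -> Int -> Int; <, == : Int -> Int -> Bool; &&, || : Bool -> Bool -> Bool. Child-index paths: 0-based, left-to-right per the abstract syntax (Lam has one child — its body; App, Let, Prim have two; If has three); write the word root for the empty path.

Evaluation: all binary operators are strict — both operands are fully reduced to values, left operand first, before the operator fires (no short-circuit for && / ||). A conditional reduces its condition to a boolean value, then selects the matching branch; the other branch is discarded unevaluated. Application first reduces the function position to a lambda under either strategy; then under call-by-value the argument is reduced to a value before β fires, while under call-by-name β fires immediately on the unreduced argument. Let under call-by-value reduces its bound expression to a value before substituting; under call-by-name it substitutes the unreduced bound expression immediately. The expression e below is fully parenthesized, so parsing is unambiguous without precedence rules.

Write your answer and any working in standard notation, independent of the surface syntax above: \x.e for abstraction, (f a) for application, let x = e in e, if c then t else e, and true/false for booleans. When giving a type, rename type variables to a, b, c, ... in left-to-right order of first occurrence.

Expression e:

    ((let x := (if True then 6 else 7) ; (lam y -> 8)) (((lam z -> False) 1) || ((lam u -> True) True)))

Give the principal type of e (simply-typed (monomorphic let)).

Answer: Int

Trace:
  unify Bool ~ Bool
  unify Int ~ Int
let x : Int
\y._ : a -> Int
\z._ : b -> Bool
  unify b -> Bool ~ Int -> c
  unify b ~ Int
  unify Bool ~ c
_ _ : Bool
  unify Bool ~ Bool
\u._ : d -> Bool
  unify d -> Bool ~ Bool -> e
  unify d ~ Bool
  unify Bool ~ e
_ _ : Bool
  unify Bool ~ Bool
  unify a -> Int ~ Bool -> f
  unify a ~ Bool
  unify Int ~ f
_ _ : Int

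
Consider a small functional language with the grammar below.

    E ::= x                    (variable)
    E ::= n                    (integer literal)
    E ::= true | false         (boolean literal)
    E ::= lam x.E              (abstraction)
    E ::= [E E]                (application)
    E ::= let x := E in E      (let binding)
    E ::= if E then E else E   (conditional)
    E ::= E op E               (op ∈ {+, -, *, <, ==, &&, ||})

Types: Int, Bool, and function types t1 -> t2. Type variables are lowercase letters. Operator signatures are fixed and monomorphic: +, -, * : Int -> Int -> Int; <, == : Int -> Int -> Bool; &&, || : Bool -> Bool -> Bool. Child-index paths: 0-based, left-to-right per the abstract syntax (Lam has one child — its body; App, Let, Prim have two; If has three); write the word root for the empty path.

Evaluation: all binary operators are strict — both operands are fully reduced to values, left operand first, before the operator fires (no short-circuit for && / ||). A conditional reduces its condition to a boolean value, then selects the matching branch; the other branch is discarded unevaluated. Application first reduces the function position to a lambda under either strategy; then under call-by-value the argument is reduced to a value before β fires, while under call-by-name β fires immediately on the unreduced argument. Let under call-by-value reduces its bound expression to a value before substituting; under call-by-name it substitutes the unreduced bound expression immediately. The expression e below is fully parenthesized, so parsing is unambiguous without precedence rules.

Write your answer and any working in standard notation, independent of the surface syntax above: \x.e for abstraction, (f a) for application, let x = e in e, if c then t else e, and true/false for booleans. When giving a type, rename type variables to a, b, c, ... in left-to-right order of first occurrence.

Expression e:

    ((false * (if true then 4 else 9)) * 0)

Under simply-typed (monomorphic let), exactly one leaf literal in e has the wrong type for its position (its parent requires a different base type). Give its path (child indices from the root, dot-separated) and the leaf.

Derivation:
  unify Bool ~ Int
  FAIL: mismatch Bool ~ Int

Answer: 0.0 : false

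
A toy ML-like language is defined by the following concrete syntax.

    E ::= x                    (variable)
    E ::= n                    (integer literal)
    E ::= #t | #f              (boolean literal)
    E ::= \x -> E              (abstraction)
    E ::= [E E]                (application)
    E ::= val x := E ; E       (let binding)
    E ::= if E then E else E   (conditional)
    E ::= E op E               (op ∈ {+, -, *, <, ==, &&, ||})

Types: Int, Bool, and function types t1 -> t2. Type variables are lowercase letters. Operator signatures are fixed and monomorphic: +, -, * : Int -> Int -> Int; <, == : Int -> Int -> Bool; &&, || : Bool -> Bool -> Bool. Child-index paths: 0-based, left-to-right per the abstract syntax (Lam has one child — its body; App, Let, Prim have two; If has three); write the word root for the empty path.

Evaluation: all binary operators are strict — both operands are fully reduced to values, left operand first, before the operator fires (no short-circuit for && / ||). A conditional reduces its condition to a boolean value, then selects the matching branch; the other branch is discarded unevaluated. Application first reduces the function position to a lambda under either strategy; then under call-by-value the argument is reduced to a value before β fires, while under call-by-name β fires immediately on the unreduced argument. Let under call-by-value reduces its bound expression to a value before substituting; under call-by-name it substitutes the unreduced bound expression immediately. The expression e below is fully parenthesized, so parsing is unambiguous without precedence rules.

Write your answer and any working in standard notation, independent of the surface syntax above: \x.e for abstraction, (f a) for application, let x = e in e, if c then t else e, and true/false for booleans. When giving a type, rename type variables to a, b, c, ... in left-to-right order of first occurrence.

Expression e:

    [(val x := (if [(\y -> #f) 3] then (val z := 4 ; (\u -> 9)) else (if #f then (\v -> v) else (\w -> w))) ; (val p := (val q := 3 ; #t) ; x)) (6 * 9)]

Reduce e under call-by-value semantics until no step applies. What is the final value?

Working:
step 0: ((let x = (if ((\y.false) 3) then (let z = 4 in (\u.9)) else (if false then (\v.v) else (\w.w))) in (let p = (let q = 3 in true) in x)) (6 * 9))
step 1: [beta@0.0.0] ((let x = (if false then (let z = 4 in (\u.9)) else (if false then (\v.v) else (\w.w))) in (let p = (let q = 3 in true) in x)) (6 * 9))
step 2: [if@0.0] ((let x = (if false then (\v.v) else (\w.w)) in (let p = (let q = 3 in true) in x)) (6 * 9))
step 3: [if@0.0] ((let x = (\w.w) in (let p = (let q = 3 in true) in x)) (6 * 9))
step 4: [let@0] ((let p = (let q = 3 in true) in (\w.w)) (6 * 9))
step 5: [let@0.0] ((let p = true in (\w.w)) (6 * 9))
step 6: [let@0] ((\w.w) (6 * 9))
step 7: [delta@1] ((\w.w) 54)
step 8: [beta@root] 54

Answer: 54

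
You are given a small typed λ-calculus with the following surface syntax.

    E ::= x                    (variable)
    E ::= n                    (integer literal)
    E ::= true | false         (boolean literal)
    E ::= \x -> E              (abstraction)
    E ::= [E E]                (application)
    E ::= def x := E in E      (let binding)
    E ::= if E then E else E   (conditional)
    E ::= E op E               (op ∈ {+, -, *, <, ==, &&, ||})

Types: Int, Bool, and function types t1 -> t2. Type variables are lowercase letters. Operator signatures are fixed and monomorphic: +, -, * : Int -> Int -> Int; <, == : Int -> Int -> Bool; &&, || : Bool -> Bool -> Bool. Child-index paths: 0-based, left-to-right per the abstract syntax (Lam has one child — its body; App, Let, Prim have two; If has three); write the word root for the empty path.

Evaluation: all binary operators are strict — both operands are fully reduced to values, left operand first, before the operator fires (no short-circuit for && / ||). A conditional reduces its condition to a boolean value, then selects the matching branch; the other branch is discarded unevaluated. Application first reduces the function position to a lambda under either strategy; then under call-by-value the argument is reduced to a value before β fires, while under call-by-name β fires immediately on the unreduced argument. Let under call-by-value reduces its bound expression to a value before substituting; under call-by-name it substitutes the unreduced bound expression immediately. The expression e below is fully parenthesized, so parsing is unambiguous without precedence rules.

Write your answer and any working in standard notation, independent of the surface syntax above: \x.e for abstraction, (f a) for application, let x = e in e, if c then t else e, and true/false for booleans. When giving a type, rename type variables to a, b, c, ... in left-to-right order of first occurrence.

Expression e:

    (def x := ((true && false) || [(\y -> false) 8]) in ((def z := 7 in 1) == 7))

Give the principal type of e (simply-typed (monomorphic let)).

Answer: Bool

Working:
  unify Bool ~ Bool
  unify Bool ~ Bool
  unify Bool ~ Bool
\y._ : a -> Bool
  unify a -> Bool ~ Int -> b
  unify a ~ Int
  unify Bool ~ b
_ _ : Bool
  unify Bool ~ Bool
let x : Bool
let z : Int
  unify Int ~ Int
  unify Int ~ Int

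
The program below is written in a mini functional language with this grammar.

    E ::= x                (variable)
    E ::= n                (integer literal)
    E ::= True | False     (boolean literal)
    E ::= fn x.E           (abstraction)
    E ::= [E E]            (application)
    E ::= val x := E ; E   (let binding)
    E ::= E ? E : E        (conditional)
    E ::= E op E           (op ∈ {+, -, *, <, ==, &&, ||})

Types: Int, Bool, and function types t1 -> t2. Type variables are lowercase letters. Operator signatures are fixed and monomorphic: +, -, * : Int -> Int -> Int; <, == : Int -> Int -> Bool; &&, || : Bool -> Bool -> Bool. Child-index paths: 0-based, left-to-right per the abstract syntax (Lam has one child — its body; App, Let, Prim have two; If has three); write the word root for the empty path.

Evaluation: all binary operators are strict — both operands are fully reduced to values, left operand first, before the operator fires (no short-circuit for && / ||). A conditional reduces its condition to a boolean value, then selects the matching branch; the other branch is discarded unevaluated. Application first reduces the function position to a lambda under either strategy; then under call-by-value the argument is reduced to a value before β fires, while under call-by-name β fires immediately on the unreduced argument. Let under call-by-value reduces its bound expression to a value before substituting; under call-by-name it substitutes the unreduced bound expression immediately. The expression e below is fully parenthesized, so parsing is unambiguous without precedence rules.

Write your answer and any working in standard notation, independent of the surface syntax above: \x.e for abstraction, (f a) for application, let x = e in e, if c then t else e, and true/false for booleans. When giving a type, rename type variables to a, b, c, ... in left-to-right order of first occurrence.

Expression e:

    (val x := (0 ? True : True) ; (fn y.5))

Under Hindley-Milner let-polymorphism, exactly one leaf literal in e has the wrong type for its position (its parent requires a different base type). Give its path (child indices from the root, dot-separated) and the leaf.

Answer: 0.0 : 0

Working:
  unify Int ~ Bool
  FAIL: mismatch Int ~ Bool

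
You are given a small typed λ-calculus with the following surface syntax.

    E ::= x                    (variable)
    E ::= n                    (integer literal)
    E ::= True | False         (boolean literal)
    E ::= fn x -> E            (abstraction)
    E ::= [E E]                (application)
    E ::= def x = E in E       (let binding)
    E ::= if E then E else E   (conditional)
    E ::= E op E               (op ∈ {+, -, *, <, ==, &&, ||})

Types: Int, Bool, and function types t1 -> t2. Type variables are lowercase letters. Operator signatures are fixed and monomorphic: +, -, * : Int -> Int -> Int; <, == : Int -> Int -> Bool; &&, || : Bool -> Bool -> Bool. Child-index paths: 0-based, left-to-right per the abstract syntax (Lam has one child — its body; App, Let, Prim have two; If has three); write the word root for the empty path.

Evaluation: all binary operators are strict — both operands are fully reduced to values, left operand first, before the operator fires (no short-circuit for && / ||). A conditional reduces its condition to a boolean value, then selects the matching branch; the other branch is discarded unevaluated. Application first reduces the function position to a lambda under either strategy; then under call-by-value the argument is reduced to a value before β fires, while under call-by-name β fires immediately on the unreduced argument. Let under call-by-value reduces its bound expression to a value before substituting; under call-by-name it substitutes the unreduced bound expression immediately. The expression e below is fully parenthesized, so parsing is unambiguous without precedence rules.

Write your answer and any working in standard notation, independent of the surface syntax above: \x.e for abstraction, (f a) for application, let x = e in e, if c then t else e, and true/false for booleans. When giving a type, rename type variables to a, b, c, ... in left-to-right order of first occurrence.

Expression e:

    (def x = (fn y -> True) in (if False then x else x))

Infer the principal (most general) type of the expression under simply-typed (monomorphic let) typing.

Trace:
\y._ : a -> Bool
let x : a -> Bool
  unify Bool ~ Bool
x : a -> Bool
x : a -> Bool
  unify a -> Bool ~ a -> Bool
  unify a ~ a
  unify Bool ~ Bool

Answer: a -> Bool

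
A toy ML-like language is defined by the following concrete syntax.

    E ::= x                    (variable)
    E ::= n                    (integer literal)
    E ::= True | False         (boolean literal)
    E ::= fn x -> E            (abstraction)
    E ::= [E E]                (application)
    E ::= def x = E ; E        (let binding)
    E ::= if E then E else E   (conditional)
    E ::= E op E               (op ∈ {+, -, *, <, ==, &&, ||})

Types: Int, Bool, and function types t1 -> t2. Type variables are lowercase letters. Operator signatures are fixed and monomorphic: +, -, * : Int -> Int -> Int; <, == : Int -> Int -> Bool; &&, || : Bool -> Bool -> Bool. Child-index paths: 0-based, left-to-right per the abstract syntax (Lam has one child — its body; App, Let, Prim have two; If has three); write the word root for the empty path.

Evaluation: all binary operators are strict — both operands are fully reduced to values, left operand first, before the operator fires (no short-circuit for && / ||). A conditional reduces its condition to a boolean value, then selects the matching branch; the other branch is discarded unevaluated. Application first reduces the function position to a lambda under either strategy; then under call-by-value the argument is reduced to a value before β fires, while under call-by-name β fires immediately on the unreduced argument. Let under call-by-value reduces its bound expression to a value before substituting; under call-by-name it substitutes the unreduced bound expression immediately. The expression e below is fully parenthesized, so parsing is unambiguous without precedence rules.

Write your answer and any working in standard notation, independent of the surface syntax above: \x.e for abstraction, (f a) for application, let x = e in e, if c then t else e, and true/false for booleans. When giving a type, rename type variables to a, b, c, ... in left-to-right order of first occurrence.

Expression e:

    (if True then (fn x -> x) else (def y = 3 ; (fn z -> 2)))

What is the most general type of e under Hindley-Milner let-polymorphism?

Answer: Int -> Int

Derivation:
  unify Bool ~ Bool
x : a
\x._ : a -> a
let y : Int
\z._ : b -> Int
  unify a -> a ~ b -> Int
  unify a ~ b
  unify b ~ Int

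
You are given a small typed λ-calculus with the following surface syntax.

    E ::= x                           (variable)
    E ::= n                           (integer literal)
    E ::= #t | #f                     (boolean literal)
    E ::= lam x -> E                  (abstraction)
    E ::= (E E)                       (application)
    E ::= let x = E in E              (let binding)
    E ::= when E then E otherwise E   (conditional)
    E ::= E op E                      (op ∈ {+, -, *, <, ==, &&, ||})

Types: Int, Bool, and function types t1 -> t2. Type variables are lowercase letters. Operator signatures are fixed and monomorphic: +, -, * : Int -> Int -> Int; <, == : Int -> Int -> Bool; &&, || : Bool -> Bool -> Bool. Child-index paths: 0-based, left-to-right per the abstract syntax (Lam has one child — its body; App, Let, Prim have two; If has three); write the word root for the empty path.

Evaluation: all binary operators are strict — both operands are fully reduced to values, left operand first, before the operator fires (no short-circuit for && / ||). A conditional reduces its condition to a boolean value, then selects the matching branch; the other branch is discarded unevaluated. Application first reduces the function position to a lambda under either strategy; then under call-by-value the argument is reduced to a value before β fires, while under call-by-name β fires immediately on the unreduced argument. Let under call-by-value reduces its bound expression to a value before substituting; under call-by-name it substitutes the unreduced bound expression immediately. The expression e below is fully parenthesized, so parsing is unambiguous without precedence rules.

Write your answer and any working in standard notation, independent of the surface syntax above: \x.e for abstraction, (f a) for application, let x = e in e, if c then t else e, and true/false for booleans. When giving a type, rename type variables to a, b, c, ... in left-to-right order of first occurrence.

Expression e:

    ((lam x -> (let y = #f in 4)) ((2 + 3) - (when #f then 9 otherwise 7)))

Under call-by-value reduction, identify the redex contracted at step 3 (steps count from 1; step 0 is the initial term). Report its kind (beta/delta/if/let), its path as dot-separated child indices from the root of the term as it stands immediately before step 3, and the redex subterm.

Trace:
step 0: ((\x.(let y = false in 4)) ((2 + 3) - (if false then 9 else 7)))
step 1: [delta@1.0] ((\x.(let y = false in 4)) (5 - (if false then 9 else 7)))
step 2: [if@1.1] ((\x.(let y = false in 4)) (5 - 7))
step 3: [delta@1] ((\x.(let y = false in 4)) -2)

Answer: delta at 1 : (5 - 7)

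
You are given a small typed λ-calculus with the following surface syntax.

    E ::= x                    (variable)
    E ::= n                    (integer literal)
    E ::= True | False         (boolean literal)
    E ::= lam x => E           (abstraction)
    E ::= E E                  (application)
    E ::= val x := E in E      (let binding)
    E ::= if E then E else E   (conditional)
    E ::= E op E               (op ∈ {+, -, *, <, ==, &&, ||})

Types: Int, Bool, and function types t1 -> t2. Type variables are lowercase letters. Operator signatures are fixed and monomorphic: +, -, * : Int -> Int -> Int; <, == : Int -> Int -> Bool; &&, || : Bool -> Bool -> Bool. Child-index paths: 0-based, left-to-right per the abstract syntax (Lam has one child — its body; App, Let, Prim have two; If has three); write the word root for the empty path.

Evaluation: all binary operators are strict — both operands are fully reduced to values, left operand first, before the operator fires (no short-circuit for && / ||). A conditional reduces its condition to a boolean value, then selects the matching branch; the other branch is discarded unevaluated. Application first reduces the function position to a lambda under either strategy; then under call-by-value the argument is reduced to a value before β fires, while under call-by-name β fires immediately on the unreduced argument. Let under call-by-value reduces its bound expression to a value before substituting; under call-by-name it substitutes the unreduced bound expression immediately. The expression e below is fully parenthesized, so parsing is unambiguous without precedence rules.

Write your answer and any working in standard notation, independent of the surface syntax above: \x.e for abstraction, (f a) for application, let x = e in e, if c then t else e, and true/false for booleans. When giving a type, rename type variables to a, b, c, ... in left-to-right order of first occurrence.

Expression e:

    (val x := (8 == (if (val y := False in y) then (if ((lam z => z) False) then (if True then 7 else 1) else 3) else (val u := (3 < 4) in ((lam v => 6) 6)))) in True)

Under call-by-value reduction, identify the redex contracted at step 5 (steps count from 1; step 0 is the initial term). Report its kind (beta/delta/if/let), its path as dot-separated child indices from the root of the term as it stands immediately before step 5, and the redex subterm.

Answer: beta at 0.1 : ((\v.6) 6)

Working:
step 0: (let x = (8 == (if (let y = false in y) then (if ((\z.z) false) then (if true then 7 else 1) else 3) else (let u = (3 < 4) in ((\v.6) 6)))) in true)
step 1: [let@0.1.0] (let x = (8 == (if false then (if ((\z.z) false) then (if true then 7 else 1) else 3) else (let u = (3 < 4) in ((\v.6) 6)))) in true)
step 2: [if@0.1] (let x = (8 == (let u = (3 < 4) in ((\v.6) 6))) in true)
step 3: [delta@0.1.0] (let x = (8 == (let u = true in ((\v.6) 6))) in true)
step 4: [let@0.1] (let x = (8 == ((\v.6) 6)) in true)
step 5: [beta@0.1] (let x = (8 == 6) in true)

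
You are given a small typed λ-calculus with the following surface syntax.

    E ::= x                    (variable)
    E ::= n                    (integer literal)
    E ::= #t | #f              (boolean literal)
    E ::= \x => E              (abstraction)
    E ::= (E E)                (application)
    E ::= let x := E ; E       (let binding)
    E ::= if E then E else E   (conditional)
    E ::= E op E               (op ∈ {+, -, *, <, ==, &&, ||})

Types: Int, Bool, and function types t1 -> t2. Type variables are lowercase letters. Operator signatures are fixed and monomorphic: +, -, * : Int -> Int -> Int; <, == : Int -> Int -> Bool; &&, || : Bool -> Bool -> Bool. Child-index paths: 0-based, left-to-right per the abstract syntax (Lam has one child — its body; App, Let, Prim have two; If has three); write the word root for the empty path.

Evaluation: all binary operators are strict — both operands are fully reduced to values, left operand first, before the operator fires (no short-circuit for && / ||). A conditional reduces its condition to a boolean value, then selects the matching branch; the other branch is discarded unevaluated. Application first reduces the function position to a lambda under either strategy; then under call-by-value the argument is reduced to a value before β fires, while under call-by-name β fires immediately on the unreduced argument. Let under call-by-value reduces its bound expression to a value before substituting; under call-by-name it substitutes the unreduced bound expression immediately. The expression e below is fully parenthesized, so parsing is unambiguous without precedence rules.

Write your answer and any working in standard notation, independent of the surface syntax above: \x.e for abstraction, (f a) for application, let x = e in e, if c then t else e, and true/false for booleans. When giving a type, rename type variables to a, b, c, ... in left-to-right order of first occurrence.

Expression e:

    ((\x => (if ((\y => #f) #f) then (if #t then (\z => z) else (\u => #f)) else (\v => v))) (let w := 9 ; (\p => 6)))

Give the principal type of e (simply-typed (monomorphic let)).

Answer: Bool -> Bool

Derivation:
\y._ : b -> Bool
  unify b -> Bool ~ Bool -> c
  unify b ~ Bool
  unify Bool ~ c
_ _ : Bool
  unify Bool ~ Bool
  unify Bool ~ Bool
z : d
\z._ : d -> d
\u._ : e -> Bool
  unify d -> d ~ e -> Bool
  unify d ~ e
  unify e ~ Bool
v : f
\v._ : f -> f
  unify Bool -> Bool ~ f -> f
  unify Bool ~ f
  unify Bool ~ Bool
\x._ : a -> Bool -> Bool
let w : Int
\p._ : g -> Int
  unify a -> Bool -> Bool ~ (g -> Int) -> h
  unify a ~ g -> Int
  unify Bool -> Bool ~ h
_ _ : Bool -> Bool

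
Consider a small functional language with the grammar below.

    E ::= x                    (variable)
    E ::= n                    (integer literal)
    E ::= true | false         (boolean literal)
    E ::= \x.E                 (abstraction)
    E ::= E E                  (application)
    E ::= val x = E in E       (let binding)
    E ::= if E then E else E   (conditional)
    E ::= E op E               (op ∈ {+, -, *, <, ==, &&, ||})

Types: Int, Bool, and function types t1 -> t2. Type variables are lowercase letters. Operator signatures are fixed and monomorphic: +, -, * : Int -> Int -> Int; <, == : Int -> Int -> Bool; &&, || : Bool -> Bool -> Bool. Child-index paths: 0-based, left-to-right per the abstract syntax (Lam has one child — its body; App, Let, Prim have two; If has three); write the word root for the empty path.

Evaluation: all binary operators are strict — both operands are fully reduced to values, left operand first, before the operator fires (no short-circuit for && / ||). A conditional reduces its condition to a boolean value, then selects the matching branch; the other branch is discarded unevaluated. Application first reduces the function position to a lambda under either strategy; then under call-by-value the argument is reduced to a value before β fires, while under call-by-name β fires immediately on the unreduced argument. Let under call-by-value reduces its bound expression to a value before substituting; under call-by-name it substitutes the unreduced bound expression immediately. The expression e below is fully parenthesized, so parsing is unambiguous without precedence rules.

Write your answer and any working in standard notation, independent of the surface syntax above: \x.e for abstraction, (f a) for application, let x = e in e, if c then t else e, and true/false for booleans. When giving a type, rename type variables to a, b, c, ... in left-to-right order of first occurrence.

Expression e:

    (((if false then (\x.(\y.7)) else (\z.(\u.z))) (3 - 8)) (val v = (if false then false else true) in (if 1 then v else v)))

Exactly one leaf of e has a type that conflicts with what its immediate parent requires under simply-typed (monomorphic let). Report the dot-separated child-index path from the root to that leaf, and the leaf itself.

Answer: 1.1.0 : 1

Trace:
  unify Bool ~ Bool
\y._ : b -> Int
\x._ : a -> b -> Int
z : c
\u._ : d -> c
\z._ : c -> d -> c
  unify a -> b -> Int ~ c -> d -> c
  unify a ~ c
  unify b -> Int ~ d -> c
  unify b ~ d
  unify Int ~ c
  unify Int ~ Int
  unify Int ~ Int
  unify Int -> d -> Int ~ Int -> e
  unify Int ~ Int
  unify d -> Int ~ e
_ _ : d -> Int
  unify Bool ~ Bool
  unify Bool ~ Bool
let v : Bool
  unify Int ~ Bool
  FAIL: mismatch Int ~ Bool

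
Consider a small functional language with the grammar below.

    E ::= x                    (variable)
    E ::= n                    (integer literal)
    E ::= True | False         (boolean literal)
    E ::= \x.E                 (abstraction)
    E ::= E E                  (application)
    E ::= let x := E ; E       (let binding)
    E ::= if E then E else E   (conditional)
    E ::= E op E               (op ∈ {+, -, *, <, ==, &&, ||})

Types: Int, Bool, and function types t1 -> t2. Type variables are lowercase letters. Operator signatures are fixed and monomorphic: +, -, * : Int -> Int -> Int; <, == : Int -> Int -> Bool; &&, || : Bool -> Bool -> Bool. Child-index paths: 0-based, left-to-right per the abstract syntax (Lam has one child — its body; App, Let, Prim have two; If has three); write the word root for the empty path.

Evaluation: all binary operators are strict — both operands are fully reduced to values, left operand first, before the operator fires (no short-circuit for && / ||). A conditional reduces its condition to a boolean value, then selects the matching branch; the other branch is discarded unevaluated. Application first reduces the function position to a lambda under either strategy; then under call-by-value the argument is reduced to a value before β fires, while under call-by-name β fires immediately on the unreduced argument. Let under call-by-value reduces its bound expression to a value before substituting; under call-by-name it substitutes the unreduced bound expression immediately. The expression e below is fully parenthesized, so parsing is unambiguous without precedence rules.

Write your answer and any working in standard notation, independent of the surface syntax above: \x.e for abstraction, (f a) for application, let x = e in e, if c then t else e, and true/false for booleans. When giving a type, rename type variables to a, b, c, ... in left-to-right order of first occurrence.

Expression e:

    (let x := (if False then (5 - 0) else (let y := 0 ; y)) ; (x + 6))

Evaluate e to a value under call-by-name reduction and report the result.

Answer: 6

Working:
step 0: (let x = (if false then (5 - 0) else (let y = 0 in y)) in (x + 6))
step 1: [let@root] ((if false then (5 - 0) else (let y = 0 in y)) + 6)
step 2: [if@0] ((let y = 0 in y) + 6)
step 3: [let@0] (0 + 6)
step 4: [delta@root] 6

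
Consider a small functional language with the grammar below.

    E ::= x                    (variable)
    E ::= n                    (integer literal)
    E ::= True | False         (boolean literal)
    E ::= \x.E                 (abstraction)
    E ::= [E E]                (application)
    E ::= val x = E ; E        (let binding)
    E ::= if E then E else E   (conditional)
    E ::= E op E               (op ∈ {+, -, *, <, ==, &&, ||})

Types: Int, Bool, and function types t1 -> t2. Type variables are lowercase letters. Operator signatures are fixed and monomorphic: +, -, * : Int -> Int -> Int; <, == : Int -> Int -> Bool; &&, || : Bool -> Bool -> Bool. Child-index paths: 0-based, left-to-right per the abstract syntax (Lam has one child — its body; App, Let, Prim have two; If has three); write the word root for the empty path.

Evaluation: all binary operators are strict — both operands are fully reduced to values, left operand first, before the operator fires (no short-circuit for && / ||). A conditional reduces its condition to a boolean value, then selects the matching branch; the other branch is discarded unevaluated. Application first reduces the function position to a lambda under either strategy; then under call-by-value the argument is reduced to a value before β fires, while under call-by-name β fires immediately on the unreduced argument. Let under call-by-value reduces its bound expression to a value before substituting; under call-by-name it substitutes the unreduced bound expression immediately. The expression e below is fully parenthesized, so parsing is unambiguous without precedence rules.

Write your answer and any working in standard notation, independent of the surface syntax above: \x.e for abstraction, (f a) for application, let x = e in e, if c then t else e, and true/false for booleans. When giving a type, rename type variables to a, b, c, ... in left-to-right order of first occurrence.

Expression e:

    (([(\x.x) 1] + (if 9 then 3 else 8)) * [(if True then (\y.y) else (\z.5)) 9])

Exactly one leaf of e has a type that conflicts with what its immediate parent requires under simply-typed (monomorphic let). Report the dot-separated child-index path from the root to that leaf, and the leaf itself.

Answer: 0.1.0 : 9

Derivation:
x : a
\x._ : a -> a
  unify a -> a ~ Int -> b
  unify a ~ Int
  unify Int ~ b
_ _ : Int
  unify Int ~ Int
  unify Int ~ Bool
  FAIL: mismatch Int ~ Bool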